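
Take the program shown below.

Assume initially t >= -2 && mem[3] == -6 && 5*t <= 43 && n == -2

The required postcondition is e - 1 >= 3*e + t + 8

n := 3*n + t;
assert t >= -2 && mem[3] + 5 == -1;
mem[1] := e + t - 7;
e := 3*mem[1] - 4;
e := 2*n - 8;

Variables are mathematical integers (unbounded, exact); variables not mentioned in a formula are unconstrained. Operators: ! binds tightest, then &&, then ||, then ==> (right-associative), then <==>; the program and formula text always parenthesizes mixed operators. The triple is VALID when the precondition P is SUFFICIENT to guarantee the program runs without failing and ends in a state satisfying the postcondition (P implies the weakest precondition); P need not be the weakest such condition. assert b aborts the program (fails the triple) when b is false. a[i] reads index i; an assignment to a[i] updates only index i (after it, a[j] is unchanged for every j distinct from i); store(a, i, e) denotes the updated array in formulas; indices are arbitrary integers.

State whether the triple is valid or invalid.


Working backward. After the program, the postcondition e - 1 >= 3*e + t + 8 must hold; in canonical form it is 2*e + t <= -9.
Before e := 2*n - 8: 4*n + t <= 7
Before e := 3*mem[1] - 4: 4*n + t <= 7
Before mem[1] := e + t - 7: 4*n + t <= 7
Before assert t >= -2 && mem[3] + 5 == -1: t >= -2 && mem[3] == -6 && 4*n + t <= 7
Before n := 3*n + t: t >= -2 && mem[3] == -6 && 12*n + 5*t <= 7
The weakest precondition is t >= -2 && mem[3] == -6 && 12*n + 5*t <= 7.
Check whether t >= -2 && mem[3] == -6 && 5*t <= 43 && n == -2 implies it.
Countermodel: at the initial state mem = {[3] = -6, elsewhere -6}, n = -2, t = 7, the precondition holds but the weakest precondition fails.
Answer: invalid


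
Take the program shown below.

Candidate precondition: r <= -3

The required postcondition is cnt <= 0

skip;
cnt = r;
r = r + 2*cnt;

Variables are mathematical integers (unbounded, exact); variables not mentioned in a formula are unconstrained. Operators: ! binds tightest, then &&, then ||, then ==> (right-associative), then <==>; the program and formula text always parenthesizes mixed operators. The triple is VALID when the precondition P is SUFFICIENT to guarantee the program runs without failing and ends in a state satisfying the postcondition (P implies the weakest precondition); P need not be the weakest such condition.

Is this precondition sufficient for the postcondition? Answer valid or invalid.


Working backward. After the program, cnt <= 0 must hold.
Before r := r + 2*cnt: cnt <= 0
Before cnt := r: r <= 0
Before skip: r <= 0
The weakest precondition is r <= 0.
Check whether r <= -3 implies it.
Every state satisfying the precondition satisfies the weakest precondition: the implication holds.
Answer: valid


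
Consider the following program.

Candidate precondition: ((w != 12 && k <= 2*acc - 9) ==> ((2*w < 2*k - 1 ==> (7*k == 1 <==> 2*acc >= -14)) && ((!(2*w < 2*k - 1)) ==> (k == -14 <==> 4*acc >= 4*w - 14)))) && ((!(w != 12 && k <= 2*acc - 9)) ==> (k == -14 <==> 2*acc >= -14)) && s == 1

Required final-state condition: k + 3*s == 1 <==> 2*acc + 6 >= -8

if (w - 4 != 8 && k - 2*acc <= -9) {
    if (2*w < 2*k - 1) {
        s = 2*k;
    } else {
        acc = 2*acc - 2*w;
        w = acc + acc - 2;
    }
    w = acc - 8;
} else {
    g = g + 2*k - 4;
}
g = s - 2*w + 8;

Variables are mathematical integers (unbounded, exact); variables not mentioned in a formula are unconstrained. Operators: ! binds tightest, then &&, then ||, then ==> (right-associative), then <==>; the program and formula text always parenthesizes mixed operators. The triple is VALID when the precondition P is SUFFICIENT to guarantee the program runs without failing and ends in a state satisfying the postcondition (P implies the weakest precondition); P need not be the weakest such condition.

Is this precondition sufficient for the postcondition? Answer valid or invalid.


Working backward. After the program, the postcondition k + 3*s == 1 <==> 2*acc + 6 >= -8 must hold; in canonical form it is k + 3*s == 1 <==> 2*acc >= -14.
Before g := s - 2*w + 8: k + 3*s == 1 <==> 2*acc >= -14
Then branch requires (2*w < 2*k - 1 ==> (7*k == 1 <==> 2*acc >= -14)) && ((!(2*w < 2*k - 1)) ==> (k + 3*s == 1 <==> 4*acc >= 4*w - 14)); else branch requires k + 3*s == 1 <==> 2*acc >= -14.
Before the if: ((w != 12 && k <= 2*acc - 9) ==> ((2*w < 2*k - 1 ==> (7*k == 1 <==> 2*acc >= -14)) && ((!(2*w < 2*k - 1)) ==> (k + 3*s == 1 <==> 4*acc >= 4*w - 14)))) && ((!(w != 12 && k <= 2*acc - 9)) ==> (k + 3*s == 1 <==> 2*acc >= -14))
The weakest precondition is ((w != 12 && k <= 2*acc - 9) ==> ((2*w < 2*k - 1 ==> (7*k == 1 <==> 2*acc >= -14)) && ((!(2*w < 2*k - 1)) ==> (k + 3*s == 1 <==> 4*acc >= 4*w - 14)))) && ((!(w != 12 && k <= 2*acc - 9)) ==> (k + 3*s == 1 <==> 2*acc >= -14)).
Check whether ((w != 12 && k <= 2*acc - 9) ==> ((2*w < 2*k - 1 ==> (7*k == 1 <==> 2*acc >= -14)) && ((!(2*w < 2*k - 1)) ==> (k == -14 <==> 4*acc >= 4*w - 14)))) && ((!(w != 12 && k <= 2*acc - 9)) ==> (k == -14 <==> 2*acc >= -14)) && s == 1 implies it.
Countermodel: at the initial state acc = 4, k = -2, s = 1, w = 8, the precondition holds but the weakest precondition fails.
Answer: invalid


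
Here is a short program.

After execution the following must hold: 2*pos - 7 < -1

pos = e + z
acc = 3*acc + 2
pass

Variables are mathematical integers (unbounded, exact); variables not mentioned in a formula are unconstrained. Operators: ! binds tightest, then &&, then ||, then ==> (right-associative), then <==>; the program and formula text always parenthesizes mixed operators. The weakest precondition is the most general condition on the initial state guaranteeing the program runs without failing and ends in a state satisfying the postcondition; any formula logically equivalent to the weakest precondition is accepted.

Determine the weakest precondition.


Working backward. After the program, the postcondition 2*pos - 7 < -1 must hold; in canonical form it is 2*pos < 6.
Before skip: 2*pos < 6
Before acc := 3*acc + 2: 2*pos < 6
Before pos := e + z: 2*e + 2*z < 6
Answer: WP = 2*e + 2*z < 6


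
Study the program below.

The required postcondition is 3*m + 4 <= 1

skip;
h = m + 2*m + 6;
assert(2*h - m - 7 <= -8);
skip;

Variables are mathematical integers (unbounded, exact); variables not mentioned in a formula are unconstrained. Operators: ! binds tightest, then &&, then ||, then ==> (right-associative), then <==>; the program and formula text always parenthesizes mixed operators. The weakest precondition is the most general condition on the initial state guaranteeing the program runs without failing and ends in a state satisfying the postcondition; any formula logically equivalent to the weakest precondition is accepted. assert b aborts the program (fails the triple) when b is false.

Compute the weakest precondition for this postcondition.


Working backward. After the program, the postcondition 3*m + 4 <= 1 must hold; in canonical form it is 3*m <= -3.
Before skip: 3*m <= -3
Before assert 2*h - m - 7 <= -8: 2*h <= m - 1 && 3*m <= -3
Before h := m + 2*m + 6: 5*m <= -13 && 3*m <= -3
Before skip: 5*m <= -13 && 3*m <= -3
Answer: WP = 5*m <= -13 && 3*m <= -3


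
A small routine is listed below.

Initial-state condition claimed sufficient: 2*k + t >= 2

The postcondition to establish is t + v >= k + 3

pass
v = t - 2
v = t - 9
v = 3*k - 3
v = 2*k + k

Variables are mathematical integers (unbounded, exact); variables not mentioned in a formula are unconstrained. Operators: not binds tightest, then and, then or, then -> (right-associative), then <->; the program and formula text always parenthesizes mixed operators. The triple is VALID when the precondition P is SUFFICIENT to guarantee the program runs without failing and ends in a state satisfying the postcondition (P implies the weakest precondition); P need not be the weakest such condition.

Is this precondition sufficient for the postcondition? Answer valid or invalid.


Working backward. After the program, t + v >= k + 3 must hold.
Before v := 2*k + k: 2*k + t >= 3
Before v := 3*k - 3: 2*k + t >= 3
Before v := t - 9: 2*k + t >= 3
Before v := t - 2: 2*k + t >= 3
Before skip: 2*k + t >= 3
The weakest precondition is 2*k + t >= 3.
Check whether 2*k + t >= 2 implies it.
Countermodel: at the initial state k = 0, t = 2, the precondition holds but the weakest precondition fails.
Answer: invalid


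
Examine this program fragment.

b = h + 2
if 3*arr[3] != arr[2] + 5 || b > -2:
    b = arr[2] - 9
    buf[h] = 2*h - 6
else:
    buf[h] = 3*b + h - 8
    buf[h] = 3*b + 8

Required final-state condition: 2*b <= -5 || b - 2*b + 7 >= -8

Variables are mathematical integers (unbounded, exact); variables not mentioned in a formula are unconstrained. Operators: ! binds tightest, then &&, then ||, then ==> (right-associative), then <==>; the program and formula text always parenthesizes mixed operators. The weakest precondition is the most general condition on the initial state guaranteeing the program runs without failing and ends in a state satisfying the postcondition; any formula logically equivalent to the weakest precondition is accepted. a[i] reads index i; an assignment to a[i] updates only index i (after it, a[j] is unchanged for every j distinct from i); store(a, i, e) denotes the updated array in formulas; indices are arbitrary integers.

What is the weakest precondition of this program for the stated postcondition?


Working backward. After the program, the postcondition 2*b <= -5 || b - 2*b + 7 >= -8 must hold; in canonical form it is 2*b <= -5 || b <= 15.
Then branch requires 2*arr[2] <= 13 || arr[2] <= 24; else branch requires 2*b <= -5 || b <= 15.
Before the if: ((3*arr[3] != arr[2] + 5 || b > -2) ==> (2*arr[2] <= 13 || arr[2] <= 24)) && ((!(3*arr[3] != arr[2] + 5 || b > -2)) ==> (2*b <= -5 || b <= 15))
Before b := h + 2: ((3*arr[3] != arr[2] + 5 || h > -4) ==> (2*arr[2] <= 13 || arr[2] <= 24)) && ((!(3*arr[3] != arr[2] + 5 || h > -4)) ==> (2*h <= -9 || h <= 13))
Answer: WP = ((3*arr[3] != arr[2] + 5 || h > -4) ==> (2*arr[2] <= 13 || arr[2] <= 24)) && ((!(3*arr[3] != arr[2] + 5 || h > -4)) ==> (2*h <= -9 || h <= 13))


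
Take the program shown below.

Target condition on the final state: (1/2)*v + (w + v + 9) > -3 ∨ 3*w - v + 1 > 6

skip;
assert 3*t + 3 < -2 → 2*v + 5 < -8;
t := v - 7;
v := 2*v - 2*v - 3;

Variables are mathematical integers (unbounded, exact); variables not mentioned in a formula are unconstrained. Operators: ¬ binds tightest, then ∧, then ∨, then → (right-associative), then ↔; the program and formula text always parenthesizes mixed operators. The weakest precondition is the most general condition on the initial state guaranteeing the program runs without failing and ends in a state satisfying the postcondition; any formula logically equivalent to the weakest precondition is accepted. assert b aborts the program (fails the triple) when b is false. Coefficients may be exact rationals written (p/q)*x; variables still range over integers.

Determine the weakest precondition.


Working backward. After the program, the postcondition (1/2)*v + (w + v + 9) > -3 ∨ 3*w - v + 1 > 6 must hold; in canonical form it is (3/2)*v + w > -12 ∨ 3*w > v + 5.
Before v := 2*v - 2*v - 3: w > -15/2 ∨ 3*w > 2
Before t := v - 7: w > -15/2 ∨ 3*w > 2
Before assert 3*t + 3 < -2 → 2*v + 5 < -8: (3*t < -5 → 2*v < -13) ∧ (w > -15/2 ∨ 3*w > 2)
Before skip: (3*t < -5 → 2*v < -13) ∧ (w > -15/2 ∨ 3*w > 2)
Answer: WP = (3*t < -5 → 2*v < -13) ∧ (w > -15/2 ∨ 3*w > 2)


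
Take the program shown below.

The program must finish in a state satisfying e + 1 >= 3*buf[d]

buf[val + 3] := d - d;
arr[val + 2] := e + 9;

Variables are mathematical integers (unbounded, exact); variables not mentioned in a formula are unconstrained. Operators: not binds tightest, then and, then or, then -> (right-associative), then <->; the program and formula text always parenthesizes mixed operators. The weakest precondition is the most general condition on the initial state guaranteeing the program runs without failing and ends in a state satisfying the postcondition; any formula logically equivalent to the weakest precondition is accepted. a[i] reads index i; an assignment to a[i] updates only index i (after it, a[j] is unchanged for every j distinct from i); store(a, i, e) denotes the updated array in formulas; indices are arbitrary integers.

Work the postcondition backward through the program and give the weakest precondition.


Working backward. After the program, the postcondition e + 1 >= 3*buf[d] must hold; in canonical form it is e >= 3*buf[d] - 1.
Before arr[val + 2] := e + 9: e >= 3*buf[d] - 1
Before buf[val + 3] := d - d: e >= 3*store(buf, val + 3, 0)[d] - 1
Answer: WP = e >= 3*store(buf, val + 3, 0)[d] - 1


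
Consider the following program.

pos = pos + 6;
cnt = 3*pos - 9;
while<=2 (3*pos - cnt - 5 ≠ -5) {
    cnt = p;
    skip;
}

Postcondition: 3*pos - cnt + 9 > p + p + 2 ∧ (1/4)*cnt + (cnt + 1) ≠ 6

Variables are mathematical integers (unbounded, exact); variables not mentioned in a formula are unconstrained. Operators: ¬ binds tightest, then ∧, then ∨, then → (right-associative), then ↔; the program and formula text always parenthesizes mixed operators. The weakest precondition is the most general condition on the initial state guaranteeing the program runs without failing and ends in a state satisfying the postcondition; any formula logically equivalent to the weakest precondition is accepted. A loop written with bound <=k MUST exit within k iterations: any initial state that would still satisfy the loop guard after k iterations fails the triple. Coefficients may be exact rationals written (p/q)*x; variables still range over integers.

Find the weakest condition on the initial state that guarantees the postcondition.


Working backward. After the program, the postcondition 3*pos - cnt + 9 > p + p + 2 ∧ (1/4)*cnt + (cnt + 1) ≠ 6 must hold; in canonical form it is 3*pos > cnt + 2*p - 7 ∧ (5/4)*cnt ≠ 5.
Before the loop (bound <=2), unroll the exhaustion recursion (WP_0 = exit-now case; WP_j = one more guarded iteration, up to j = 2):
  WP_0: (¬(3*pos ≠ cnt)) ∧ 3*pos > cnt + 2*p - 7 ∧ (5/4)*cnt ≠ 5
  WP_1: (3*pos ≠ cnt → ((¬(3*pos ≠ p)) ∧ 3*pos > 3*p - 7 ∧ (5/4)*p ≠ 5)) ∧ ((¬(3*pos ≠ cnt)) → (3*pos > cnt + 2*p - 7 ∧ (5/4)*cnt ≠ 5))
  WP_2: (3*pos ≠ cnt → ((3*pos ≠ p → ((¬(3*pos ≠ p)) ∧ 3*pos > 3*p - 7 ∧ (5/4)*p ≠ 5)) ∧ ((¬(3*pos ≠ p)) → (3*pos > 3*p - 7 ∧ (5/4)*p ≠ 5)))) ∧ ((¬(3*pos ≠ cnt)) → (3*pos > cnt + 2*p - 7 ∧ (5/4)*cnt ≠ 5))
So before the loop: (3*pos ≠ cnt → ((3*pos ≠ p → ((¬(3*pos ≠ p)) ∧ 3*pos > 3*p - 7 ∧ (5/4)*p ≠ 5)) ∧ ((¬(3*pos ≠ p)) → (3*pos > 3*p - 7 ∧ (5/4)*p ≠ 5)))) ∧ ((¬(3*pos ≠ cnt)) → (3*pos > cnt + 2*p - 7 ∧ (5/4)*cnt ≠ 5))
Before cnt := 3*pos - 9: (3*pos ≠ p → ((¬(3*pos ≠ p)) ∧ 3*pos > 3*p - 7 ∧ (5/4)*p ≠ 5)) ∧ ((¬(3*pos ≠ p)) → (3*pos > 3*p - 7 ∧ (5/4)*p ≠ 5))
Before pos := pos + 6: (3*pos ≠ p - 18 → ((¬(3*pos ≠ p - 18)) ∧ 3*pos > 3*p - 25 ∧ (5/4)*p ≠ 5)) ∧ ((¬(3*pos ≠ p - 18)) → (3*pos > 3*p - 25 ∧ (5/4)*p ≠ 5))
Answer: WP = (3*pos ≠ p - 18 → ((¬(3*pos ≠ p - 18)) ∧ 3*pos > 3*p - 25 ∧ (5/4)*p ≠ 5)) ∧ ((¬(3*pos ≠ p - 18)) → (3*pos > 3*p - 25 ∧ (5/4)*p ≠ 5))


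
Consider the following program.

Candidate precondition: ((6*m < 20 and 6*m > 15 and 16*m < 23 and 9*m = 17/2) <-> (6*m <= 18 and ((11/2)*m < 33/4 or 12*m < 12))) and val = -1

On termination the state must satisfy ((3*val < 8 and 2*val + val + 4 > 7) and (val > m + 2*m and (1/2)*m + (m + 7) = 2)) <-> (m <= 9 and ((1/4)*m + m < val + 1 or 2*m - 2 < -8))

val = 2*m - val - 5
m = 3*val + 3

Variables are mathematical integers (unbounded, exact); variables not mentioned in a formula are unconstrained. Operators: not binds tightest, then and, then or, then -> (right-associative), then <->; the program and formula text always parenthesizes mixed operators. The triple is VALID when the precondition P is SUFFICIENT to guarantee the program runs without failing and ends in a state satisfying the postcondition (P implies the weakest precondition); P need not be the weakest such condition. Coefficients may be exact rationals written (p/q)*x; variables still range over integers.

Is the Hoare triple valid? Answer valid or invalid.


Working backward. After the program, the postcondition ((3*val < 8 and 2*val + val + 4 > 7) and (val > m + 2*m and (1/2)*m + (m + 7) = 2)) <-> (m <= 9 and ((1/4)*m + m < val + 1 or 2*m - 2 < -8)) must hold; in canonical form it is (3*val < 8 and 3*val > 3 and val > 3*m and (3/2)*m = -5) <-> (m <= 9 and ((5/4)*m < val + 1 or 2*m < -6)).
Before m := 3*val + 3: (3*val < 8 and 3*val > 3 and 8*val < -9 and (9/2)*val = -19/2) <-> (3*val <= 6 and ((11/4)*val < -11/4 or 6*val < -12))
Before val := 2*m - val - 5: (6*m < 3*val + 23 and 6*m > 3*val + 18 and 16*m < 8*val + 31 and 9*m = (9/2)*val + 13) <-> (6*m <= 3*val + 21 and ((11/2)*m < (11/4)*val + 11 or 12*m < 6*val + 18))
The weakest precondition is (6*m < 3*val + 23 and 6*m > 3*val + 18 and 16*m < 8*val + 31 and 9*m = (9/2)*val + 13) <-> (6*m <= 3*val + 21 and ((11/2)*m < (11/4)*val + 11 or 12*m < 6*val + 18)).
Check whether ((6*m < 20 and 6*m > 15 and 16*m < 23 and 9*m = 17/2) <-> (6*m <= 18 and ((11/2)*m < 33/4 or 12*m < 12))) and val = -1 implies it.
Every state satisfying the precondition satisfies the weakest precondition: the implication holds.
Answer: valid


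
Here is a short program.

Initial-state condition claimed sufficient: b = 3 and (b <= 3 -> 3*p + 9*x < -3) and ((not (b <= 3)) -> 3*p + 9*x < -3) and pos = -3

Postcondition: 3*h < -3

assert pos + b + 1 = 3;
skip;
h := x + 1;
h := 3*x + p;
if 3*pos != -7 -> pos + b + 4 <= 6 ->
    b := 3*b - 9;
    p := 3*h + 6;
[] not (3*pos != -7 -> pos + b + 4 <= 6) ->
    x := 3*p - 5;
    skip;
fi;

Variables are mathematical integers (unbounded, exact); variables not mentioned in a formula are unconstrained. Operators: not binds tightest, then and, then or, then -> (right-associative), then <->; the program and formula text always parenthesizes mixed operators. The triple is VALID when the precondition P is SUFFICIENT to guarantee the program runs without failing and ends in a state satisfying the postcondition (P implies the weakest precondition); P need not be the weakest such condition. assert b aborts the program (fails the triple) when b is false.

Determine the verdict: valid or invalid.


Working backward. After the program, 3*h < -3 must hold.
Then branch requires 3*h < -3; else branch requires 3*h < -3.
Before the if: ((3*pos != -7 -> b + pos <= 2) -> 3*h < -3) and ((not (3*pos != -7 -> b + pos <= 2)) -> 3*h < -3)
Before h := 3*x + p: ((3*pos != -7 -> b + pos <= 2) -> 3*p + 9*x < -3) and ((not (3*pos != -7 -> b + pos <= 2)) -> 3*p + 9*x < -3)
Before h := x + 1: ((3*pos != -7 -> b + pos <= 2) -> 3*p + 9*x < -3) and ((not (3*pos != -7 -> b + pos <= 2)) -> 3*p + 9*x < -3)
Before skip: ((3*pos != -7 -> b + pos <= 2) -> 3*p + 9*x < -3) and ((not (3*pos != -7 -> b + pos <= 2)) -> 3*p + 9*x < -3)
Before assert pos + b + 1 = 3: b + pos = 2 and ((3*pos != -7 -> b + pos <= 2) -> 3*p + 9*x < -3) and ((not (3*pos != -7 -> b + pos <= 2)) -> 3*p + 9*x < -3)
The weakest precondition is b + pos = 2 and ((3*pos != -7 -> b + pos <= 2) -> 3*p + 9*x < -3) and ((not (3*pos != -7 -> b + pos <= 2)) -> 3*p + 9*x < -3).
Check whether b = 3 and (b <= 3 -> 3*p + 9*x < -3) and ((not (b <= 3)) -> 3*p + 9*x < -3) and pos = -3 implies it.
Countermodel: at the initial state b = 3, p = 1, pos = -3, x = -1, the precondition holds but the weakest precondition fails.
Answer: invalid


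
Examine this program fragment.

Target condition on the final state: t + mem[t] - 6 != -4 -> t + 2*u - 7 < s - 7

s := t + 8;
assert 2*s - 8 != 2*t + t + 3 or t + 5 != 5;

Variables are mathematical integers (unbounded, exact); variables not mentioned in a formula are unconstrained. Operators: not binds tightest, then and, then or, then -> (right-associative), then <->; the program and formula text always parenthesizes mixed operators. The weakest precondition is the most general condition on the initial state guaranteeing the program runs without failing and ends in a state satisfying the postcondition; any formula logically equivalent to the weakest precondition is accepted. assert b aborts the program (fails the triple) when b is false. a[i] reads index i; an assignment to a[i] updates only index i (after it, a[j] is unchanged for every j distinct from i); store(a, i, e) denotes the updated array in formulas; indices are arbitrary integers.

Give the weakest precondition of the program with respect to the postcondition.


Working backward. After the program, the postcondition t + mem[t] - 6 != -4 -> t + 2*u - 7 < s - 7 must hold; in canonical form it is mem[t] + t != 2 -> t + 2*u < s.
Before assert 2*s - 8 != 2*t + t + 3 or t + 5 != 5: (2*s != 3*t + 11 or t != 0) and (mem[t] + t != 2 -> t + 2*u < s)
Before s := t + 8: (t != 5 or t != 0) and (mem[t] + t != 2 -> 2*u < 8)
Answer: WP = (t != 5 or t != 0) and (mem[t] + t != 2 -> 2*u < 8)


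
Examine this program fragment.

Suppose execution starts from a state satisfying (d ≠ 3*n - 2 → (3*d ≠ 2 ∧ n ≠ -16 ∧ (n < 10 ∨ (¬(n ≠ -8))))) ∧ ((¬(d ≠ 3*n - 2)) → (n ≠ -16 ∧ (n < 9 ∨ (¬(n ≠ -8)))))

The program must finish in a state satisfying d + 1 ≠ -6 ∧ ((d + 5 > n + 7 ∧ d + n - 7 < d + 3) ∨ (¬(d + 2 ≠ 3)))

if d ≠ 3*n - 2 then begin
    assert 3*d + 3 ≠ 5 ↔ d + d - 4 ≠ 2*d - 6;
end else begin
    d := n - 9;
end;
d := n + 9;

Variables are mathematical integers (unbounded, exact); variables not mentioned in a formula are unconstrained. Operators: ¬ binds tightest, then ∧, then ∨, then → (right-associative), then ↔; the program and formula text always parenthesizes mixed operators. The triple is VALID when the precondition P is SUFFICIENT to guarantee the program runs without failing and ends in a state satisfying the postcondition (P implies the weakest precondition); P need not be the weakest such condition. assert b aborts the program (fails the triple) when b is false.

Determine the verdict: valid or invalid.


Working backward. After the program, the postcondition d + 1 ≠ -6 ∧ ((d + 5 > n + 7 ∧ d + n - 7 < d + 3) ∨ (¬(d + 2 ≠ 3))) must hold; in canonical form it is d ≠ -7 ∧ ((d > n + 2 ∧ n < 10) ∨ (¬(d ≠ 1))).
Before d := n + 9: n ≠ -16 ∧ (n < 10 ∨ (¬(n ≠ -8)))
Then branch requires 3*d ≠ 2 ∧ n ≠ -16 ∧ (n < 10 ∨ (¬(n ≠ -8))); else branch requires n ≠ -16 ∧ (n < 10 ∨ (¬(n ≠ -8))).
Before the if: (d ≠ 3*n - 2 → (3*d ≠ 2 ∧ n ≠ -16 ∧ (n < 10 ∨ (¬(n ≠ -8))))) ∧ ((¬(d ≠ 3*n - 2)) → (n ≠ -16 ∧ (n < 10 ∨ (¬(n ≠ -8)))))
The weakest precondition is (d ≠ 3*n - 2 → (3*d ≠ 2 ∧ n ≠ -16 ∧ (n < 10 ∨ (¬(n ≠ -8))))) ∧ ((¬(d ≠ 3*n - 2)) → (n ≠ -16 ∧ (n < 10 ∨ (¬(n ≠ -8))))).
Check whether (d ≠ 3*n - 2 → (3*d ≠ 2 ∧ n ≠ -16 ∧ (n < 10 ∨ (¬(n ≠ -8))))) ∧ ((¬(d ≠ 3*n - 2)) → (n ≠ -16 ∧ (n < 9 ∨ (¬(n ≠ -8))))) implies it.
Every state satisfying the precondition satisfies the weakest precondition: the implication holds.
Answer: valid


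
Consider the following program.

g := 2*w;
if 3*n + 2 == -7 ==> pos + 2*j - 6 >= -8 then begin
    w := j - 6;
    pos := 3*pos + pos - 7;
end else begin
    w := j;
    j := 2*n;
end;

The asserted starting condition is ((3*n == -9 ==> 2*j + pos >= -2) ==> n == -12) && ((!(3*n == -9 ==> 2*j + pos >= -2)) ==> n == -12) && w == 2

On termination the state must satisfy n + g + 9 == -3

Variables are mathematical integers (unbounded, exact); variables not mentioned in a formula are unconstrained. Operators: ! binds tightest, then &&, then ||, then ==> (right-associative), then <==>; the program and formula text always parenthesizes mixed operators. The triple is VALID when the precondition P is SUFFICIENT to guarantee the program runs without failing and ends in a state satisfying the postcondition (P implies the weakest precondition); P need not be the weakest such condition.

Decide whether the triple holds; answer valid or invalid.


Working backward. After the program, the postcondition n + g + 9 == -3 must hold; in canonical form it is g + n == -12.
Then branch requires g + n == -12; else branch requires g + n == -12.
Before the if: ((3*n == -9 ==> 2*j + pos >= -2) ==> g + n == -12) && ((!(3*n == -9 ==> 2*j + pos >= -2)) ==> g + n == -12)
Before g := 2*w: ((3*n == -9 ==> 2*j + pos >= -2) ==> n + 2*w == -12) && ((!(3*n == -9 ==> 2*j + pos >= -2)) ==> n + 2*w == -12)
The weakest precondition is ((3*n == -9 ==> 2*j + pos >= -2) ==> n + 2*w == -12) && ((!(3*n == -9 ==> 2*j + pos >= -2)) ==> n + 2*w == -12).
Check whether ((3*n == -9 ==> 2*j + pos >= -2) ==> n == -12) && ((!(3*n == -9 ==> 2*j + pos >= -2)) ==> n == -12) && w == 2 implies it.
Countermodel: at the initial state j = 0, n = -12, pos = -3, w = 2, the precondition holds but the weakest precondition fails.
Answer: invalid


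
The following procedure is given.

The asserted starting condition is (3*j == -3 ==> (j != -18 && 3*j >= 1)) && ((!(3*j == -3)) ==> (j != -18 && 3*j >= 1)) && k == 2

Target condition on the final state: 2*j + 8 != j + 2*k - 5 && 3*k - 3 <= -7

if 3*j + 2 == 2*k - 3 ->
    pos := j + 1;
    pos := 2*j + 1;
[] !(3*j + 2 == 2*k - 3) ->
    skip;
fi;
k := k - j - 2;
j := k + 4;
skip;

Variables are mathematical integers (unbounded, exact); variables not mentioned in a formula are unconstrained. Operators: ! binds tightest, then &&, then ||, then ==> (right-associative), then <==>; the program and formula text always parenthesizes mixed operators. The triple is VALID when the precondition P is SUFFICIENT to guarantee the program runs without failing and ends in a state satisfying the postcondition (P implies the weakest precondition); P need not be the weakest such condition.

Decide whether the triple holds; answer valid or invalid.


Working backward. After the program, the postcondition 2*j + 8 != j + 2*k - 5 && 3*k - 3 <= -7 must hold; in canonical form it is j != 2*k - 13 && 3*k <= -4.
Before skip: j != 2*k - 13 && 3*k <= -4
Before j := k + 4: k != 17 && 3*k <= -4
Before k := k - j - 2: k != j + 19 && 3*k <= 3*j + 2
Then branch requires k != j + 19 && 3*k <= 3*j + 2; else branch requires k != j + 19 && 3*k <= 3*j + 2.
Before the if: (3*j == 2*k - 5 ==> (k != j + 19 && 3*k <= 3*j + 2)) && ((!(3*j == 2*k - 5)) ==> (k != j + 19 && 3*k <= 3*j + 2))
The weakest precondition is (3*j == 2*k - 5 ==> (k != j + 19 && 3*k <= 3*j + 2)) && ((!(3*j == 2*k - 5)) ==> (k != j + 19 && 3*k <= 3*j + 2)).
Check whether (3*j == -3 ==> (j != -18 && 3*j >= 1)) && ((!(3*j == -3)) ==> (j != -18 && 3*j >= 1)) && k == 2 implies it.
Countermodel: at the initial state j = 1, k = 2, the precondition holds but the weakest precondition fails.
Answer: invalid


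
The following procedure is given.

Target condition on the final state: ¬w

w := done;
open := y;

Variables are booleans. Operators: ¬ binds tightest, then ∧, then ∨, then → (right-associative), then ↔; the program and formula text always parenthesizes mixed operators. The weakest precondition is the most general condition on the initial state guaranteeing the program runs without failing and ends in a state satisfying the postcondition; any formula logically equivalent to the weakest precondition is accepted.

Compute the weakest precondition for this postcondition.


Working backward. After the program, ¬w must hold.
Before open := y: ¬w
Before w := done: ¬done
Answer: WP = ¬done


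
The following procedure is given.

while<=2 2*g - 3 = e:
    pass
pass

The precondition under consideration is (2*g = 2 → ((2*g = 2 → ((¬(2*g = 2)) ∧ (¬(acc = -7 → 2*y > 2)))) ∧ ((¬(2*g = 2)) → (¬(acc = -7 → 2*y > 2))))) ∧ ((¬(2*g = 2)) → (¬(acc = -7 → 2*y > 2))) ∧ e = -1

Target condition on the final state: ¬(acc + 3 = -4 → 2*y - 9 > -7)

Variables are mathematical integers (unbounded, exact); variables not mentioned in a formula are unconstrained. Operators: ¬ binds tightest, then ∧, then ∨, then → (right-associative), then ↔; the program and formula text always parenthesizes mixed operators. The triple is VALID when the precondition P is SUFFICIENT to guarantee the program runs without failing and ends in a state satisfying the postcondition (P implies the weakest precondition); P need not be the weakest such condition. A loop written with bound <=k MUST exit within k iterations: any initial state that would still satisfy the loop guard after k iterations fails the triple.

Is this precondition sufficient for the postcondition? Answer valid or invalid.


Working backward. After the program, the postcondition ¬(acc + 3 = -4 → 2*y - 9 > -7) must hold; in canonical form it is ¬(acc = -7 → 2*y > 2).
Before skip: ¬(acc = -7 → 2*y > 2)
Before the loop (bound <=2), unroll the exhaustion recursion (WP_0 = exit-now case; WP_j = one more guarded iteration, up to j = 2):
  WP_0: (¬(2*g = e + 3)) ∧ (¬(acc = -7 → 2*y > 2))
  WP_1: (2*g = e + 3 → ((¬(2*g = e + 3)) ∧ (¬(acc = -7 → 2*y > 2)))) ∧ ((¬(2*g = e + 3)) → (¬(acc = -7 → 2*y > 2)))
  WP_2: (2*g = e + 3 → ((2*g = e + 3 → ((¬(2*g = e + 3)) ∧ (¬(acc = -7 → 2*y > 2)))) ∧ ((¬(2*g = e + 3)) → (¬(acc = -7 → 2*y > 2))))) ∧ ((¬(2*g = e + 3)) → (¬(acc = -7 → 2*y > 2)))
So before the loop: (2*g = e + 3 → ((2*g = e + 3 → ((¬(2*g = e + 3)) ∧ (¬(acc = -7 → 2*y > 2)))) ∧ ((¬(2*g = e + 3)) → (¬(acc = -7 → 2*y > 2))))) ∧ ((¬(2*g = e + 3)) → (¬(acc = -7 → 2*y > 2)))
The weakest precondition is (2*g = e + 3 → ((2*g = e + 3 → ((¬(2*g = e + 3)) ∧ (¬(acc = -7 → 2*y > 2)))) ∧ ((¬(2*g = e + 3)) → (¬(acc = -7 → 2*y > 2))))) ∧ ((¬(2*g = e + 3)) → (¬(acc = -7 → 2*y > 2))).
Check whether (2*g = 2 → ((2*g = 2 → ((¬(2*g = 2)) ∧ (¬(acc = -7 → 2*y > 2)))) ∧ ((¬(2*g = 2)) → (¬(acc = -7 → 2*y > 2))))) ∧ ((¬(2*g = 2)) → (¬(acc = -7 → 2*y > 2))) ∧ e = -1 implies it.
Every state satisfying the precondition satisfies the weakest precondition: the implication holds.
Answer: valid


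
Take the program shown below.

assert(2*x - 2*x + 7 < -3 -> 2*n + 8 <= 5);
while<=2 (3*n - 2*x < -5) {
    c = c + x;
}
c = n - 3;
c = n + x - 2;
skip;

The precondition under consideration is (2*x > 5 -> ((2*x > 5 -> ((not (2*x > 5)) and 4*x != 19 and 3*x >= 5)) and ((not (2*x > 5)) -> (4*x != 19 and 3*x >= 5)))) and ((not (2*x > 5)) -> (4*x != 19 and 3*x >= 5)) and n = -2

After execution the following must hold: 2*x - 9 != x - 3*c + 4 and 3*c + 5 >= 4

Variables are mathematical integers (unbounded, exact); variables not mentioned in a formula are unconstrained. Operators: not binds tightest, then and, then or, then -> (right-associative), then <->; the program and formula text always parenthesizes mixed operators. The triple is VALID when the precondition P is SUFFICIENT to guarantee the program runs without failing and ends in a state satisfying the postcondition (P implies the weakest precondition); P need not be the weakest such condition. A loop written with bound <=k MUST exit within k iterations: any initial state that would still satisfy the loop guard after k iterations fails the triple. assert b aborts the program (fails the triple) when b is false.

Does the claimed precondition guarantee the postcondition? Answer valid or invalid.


Working backward. After the program, the postcondition 2*x - 9 != x - 3*c + 4 and 3*c + 5 >= 4 must hold; in canonical form it is 3*c + x != 13 and 3*c >= -1.
Before skip: 3*c + x != 13 and 3*c >= -1
Before c := n + x - 2: 3*n + 4*x != 19 and 3*n + 3*x >= 5
Before c := n - 3: 3*n + 4*x != 19 and 3*n + 3*x >= 5
Before the loop (bound <=2), unroll the exhaustion recursion (WP_0 = exit-now case; WP_j = one more guarded iteration, up to j = 2):
  WP_0: (not (3*n < 2*x - 5)) and 3*n + 4*x != 19 and 3*n + 3*x >= 5
  WP_1: (3*n < 2*x - 5 -> ((not (3*n < 2*x - 5)) and 3*n + 4*x != 19 and 3*n + 3*x >= 5)) and ((not (3*n < 2*x - 5)) -> (3*n + 4*x != 19 and 3*n + 3*x >= 5))
  WP_2: (3*n < 2*x - 5 -> ((3*n < 2*x - 5 -> ((not (3*n < 2*x - 5)) and 3*n + 4*x != 19 and 3*n + 3*x >= 5)) and ((not (3*n < 2*x - 5)) -> (3*n + 4*x != 19 and 3*n + 3*x >= 5)))) and ((not (3*n < 2*x - 5)) -> (3*n + 4*x != 19 and 3*n + 3*x >= 5))
So before the loop: (3*n < 2*x - 5 -> ((3*n < 2*x - 5 -> ((not (3*n < 2*x - 5)) and 3*n + 4*x != 19 and 3*n + 3*x >= 5)) and ((not (3*n < 2*x - 5)) -> (3*n + 4*x != 19 and 3*n + 3*x >= 5)))) and ((not (3*n < 2*x - 5)) -> (3*n + 4*x != 19 and 3*n + 3*x >= 5))
Before assert 2*x - 2*x + 7 < -3 -> 2*n + 8 <= 5: (3*n < 2*x - 5 -> ((3*n < 2*x - 5 -> ((not (3*n < 2*x - 5)) and 3*n + 4*x != 19 and 3*n + 3*x >= 5)) and ((not (3*n < 2*x - 5)) -> (3*n + 4*x != 19 and 3*n + 3*x >= 5)))) and ((not (3*n < 2*x - 5)) -> (3*n + 4*x != 19 and 3*n + 3*x >= 5))
The weakest precondition is (3*n < 2*x - 5 -> ((3*n < 2*x - 5 -> ((not (3*n < 2*x - 5)) and 3*n + 4*x != 19 and 3*n + 3*x >= 5)) and ((not (3*n < 2*x - 5)) -> (3*n + 4*x != 19 and 3*n + 3*x >= 5)))) and ((not (3*n < 2*x - 5)) -> (3*n + 4*x != 19 and 3*n + 3*x >= 5)).
Check whether (2*x > 5 -> ((2*x > 5 -> ((not (2*x > 5)) and 4*x != 19 and 3*x >= 5)) and ((not (2*x > 5)) -> (4*x != 19 and 3*x >= 5)))) and ((not (2*x > 5)) -> (4*x != 19 and 3*x >= 5)) and n = -2 implies it.
Countermodel: at the initial state n = -2, x = 2, the precondition holds but the weakest precondition fails.
Answer: invalid


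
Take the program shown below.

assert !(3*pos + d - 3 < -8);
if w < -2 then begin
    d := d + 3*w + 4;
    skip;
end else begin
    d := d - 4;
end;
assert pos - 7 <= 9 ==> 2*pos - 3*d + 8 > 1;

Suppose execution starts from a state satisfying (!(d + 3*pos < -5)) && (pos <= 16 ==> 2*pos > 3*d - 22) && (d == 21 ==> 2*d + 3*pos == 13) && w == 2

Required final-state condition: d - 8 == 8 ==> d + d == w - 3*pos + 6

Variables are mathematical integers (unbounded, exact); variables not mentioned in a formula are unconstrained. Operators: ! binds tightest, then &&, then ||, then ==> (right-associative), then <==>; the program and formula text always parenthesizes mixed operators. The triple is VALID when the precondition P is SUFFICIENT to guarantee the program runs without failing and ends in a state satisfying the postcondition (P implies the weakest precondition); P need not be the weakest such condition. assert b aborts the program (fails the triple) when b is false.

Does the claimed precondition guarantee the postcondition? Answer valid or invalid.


Working backward. After the program, the postcondition d - 8 == 8 ==> d + d == w - 3*pos + 6 must hold; in canonical form it is d == 16 ==> 2*d + 3*pos == w + 6.
Before assert pos - 7 <= 9 ==> 2*pos - 3*d + 8 > 1: (pos <= 16 ==> 2*pos > 3*d - 7) && (d == 16 ==> 2*d + 3*pos == w + 6)
Then branch requires (pos <= 16 ==> 2*pos > 3*d + 9*w + 5) && (d + 3*w == 12 ==> 2*d + 3*pos + 5*w == -2); else branch requires (pos <= 16 ==> 2*pos > 3*d - 19) && (d == 20 ==> 2*d + 3*pos == w + 14).
Before the if: (w < -2 ==> ((pos <= 16 ==> 2*pos > 3*d + 9*w + 5) && (d + 3*w == 12 ==> 2*d + 3*pos + 5*w == -2))) && ((!(w < -2)) ==> ((pos <= 16 ==> 2*pos > 3*d - 19) && (d == 20 ==> 2*d + 3*pos == w + 14)))
Before assert !(3*pos + d - 3 < -8): (!(d + 3*pos < -5)) && (w < -2 ==> ((pos <= 16 ==> 2*pos > 3*d + 9*w + 5) && (d + 3*w == 12 ==> 2*d + 3*pos + 5*w == -2))) && ((!(w < -2)) ==> ((pos <= 16 ==> 2*pos > 3*d - 19) && (d == 20 ==> 2*d + 3*pos == w + 14)))
The weakest precondition is (!(d + 3*pos < -5)) && (w < -2 ==> ((pos <= 16 ==> 2*pos > 3*d + 9*w + 5) && (d + 3*w == 12 ==> 2*d + 3*pos + 5*w == -2))) && ((!(w < -2)) ==> ((pos <= 16 ==> 2*pos > 3*d - 19) && (d == 20 ==> 2*d + 3*pos == w + 14))).
Check whether (!(d + 3*pos < -5)) && (pos <= 16 ==> 2*pos > 3*d - 22) && (d == 21 ==> 2*d + 3*pos == 13) && w == 2 implies it.
Countermodel: at the initial state d = 20, pos = 21, w = 2, the precondition holds but the weakest precondition fails.
Answer: invalid


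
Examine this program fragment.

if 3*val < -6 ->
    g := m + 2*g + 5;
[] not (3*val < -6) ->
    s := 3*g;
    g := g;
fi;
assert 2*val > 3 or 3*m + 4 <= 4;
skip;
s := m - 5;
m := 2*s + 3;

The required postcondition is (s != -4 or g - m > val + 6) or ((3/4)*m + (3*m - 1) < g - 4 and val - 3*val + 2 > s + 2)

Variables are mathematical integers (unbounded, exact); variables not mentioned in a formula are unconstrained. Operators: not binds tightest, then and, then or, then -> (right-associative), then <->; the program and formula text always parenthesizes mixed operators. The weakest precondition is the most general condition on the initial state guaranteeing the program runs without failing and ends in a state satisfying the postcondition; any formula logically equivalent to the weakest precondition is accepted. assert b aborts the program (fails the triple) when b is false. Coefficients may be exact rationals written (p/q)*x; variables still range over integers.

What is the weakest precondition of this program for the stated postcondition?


Working backward. After the program, the postcondition (s != -4 or g - m > val + 6) or ((3/4)*m + (3*m - 1) < g - 4 and val - 3*val + 2 > s + 2) must hold; in canonical form it is s != -4 or g > m + val + 6 or ((15/4)*m < g - 3 and s + 2*val < 0).
Before m := 2*s + 3: s != -4 or g > 2*s + val + 9 or ((15/2)*s < g - 57/4 and s + 2*val < 0)
Before s := m - 5: m != 1 or g > 2*m + val - 1 or ((15/2)*m < g + 93/4 and m + 2*val < 5)
Before skip: m != 1 or g > 2*m + val - 1 or ((15/2)*m < g + 93/4 and m + 2*val < 5)
Before assert 2*val > 3 or 3*m + 4 <= 4: (2*val > 3 or 3*m <= 0) and (m != 1 or g > 2*m + val - 1 or ((15/2)*m < g + 93/4 and m + 2*val < 5))
Then branch requires (2*val > 3 or 3*m <= 0) and (m != 1 or 2*g > m + val - 6 or ((13/2)*m < 2*g + 113/4 and m + 2*val < 5)); else branch requires (2*val > 3 or 3*m <= 0) and (m != 1 or g > 2*m + val - 1 or ((15/2)*m < g + 93/4 and m + 2*val < 5)).
Before the if: (3*val < -6 -> ((2*val > 3 or 3*m <= 0) and (m != 1 or 2*g > m + val - 6 or ((13/2)*m < 2*g + 113/4 and m + 2*val < 5)))) and ((not (3*val < -6)) -> ((2*val > 3 or 3*m <= 0) and (m != 1 or g > 2*m + val - 1 or ((15/2)*m < g + 93/4 and m + 2*val < 5))))
Answer: WP = (3*val < -6 -> ((2*val > 3 or 3*m <= 0) and (m != 1 or 2*g > m + val - 6 or ((13/2)*m < 2*g + 113/4 and m + 2*val < 5)))) and ((not (3*val < -6)) -> ((2*val > 3 or 3*m <= 0) and (m != 1 or g > 2*m + val - 1 or ((15/2)*m < g + 93/4 and m + 2*val < 5))))


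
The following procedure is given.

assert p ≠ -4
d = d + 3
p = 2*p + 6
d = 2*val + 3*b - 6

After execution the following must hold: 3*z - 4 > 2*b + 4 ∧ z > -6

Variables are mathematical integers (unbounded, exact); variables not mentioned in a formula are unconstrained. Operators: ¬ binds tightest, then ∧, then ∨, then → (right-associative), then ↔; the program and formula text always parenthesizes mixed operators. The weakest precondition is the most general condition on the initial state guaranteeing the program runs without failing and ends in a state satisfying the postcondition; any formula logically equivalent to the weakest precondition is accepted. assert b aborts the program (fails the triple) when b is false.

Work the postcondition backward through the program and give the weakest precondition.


Working backward. After the program, the postcondition 3*z - 4 > 2*b + 4 ∧ z > -6 must hold; in canonical form it is 3*z > 2*b + 8 ∧ z > -6.
Before d := 2*val + 3*b - 6: 3*z > 2*b + 8 ∧ z > -6
Before p := 2*p + 6: 3*z > 2*b + 8 ∧ z > -6
Before d := d + 3: 3*z > 2*b + 8 ∧ z > -6
Before assert p ≠ -4: p ≠ -4 ∧ 3*z > 2*b + 8 ∧ z > -6
Answer: WP = p ≠ -4 ∧ 3*z > 2*b + 8 ∧ z > -6


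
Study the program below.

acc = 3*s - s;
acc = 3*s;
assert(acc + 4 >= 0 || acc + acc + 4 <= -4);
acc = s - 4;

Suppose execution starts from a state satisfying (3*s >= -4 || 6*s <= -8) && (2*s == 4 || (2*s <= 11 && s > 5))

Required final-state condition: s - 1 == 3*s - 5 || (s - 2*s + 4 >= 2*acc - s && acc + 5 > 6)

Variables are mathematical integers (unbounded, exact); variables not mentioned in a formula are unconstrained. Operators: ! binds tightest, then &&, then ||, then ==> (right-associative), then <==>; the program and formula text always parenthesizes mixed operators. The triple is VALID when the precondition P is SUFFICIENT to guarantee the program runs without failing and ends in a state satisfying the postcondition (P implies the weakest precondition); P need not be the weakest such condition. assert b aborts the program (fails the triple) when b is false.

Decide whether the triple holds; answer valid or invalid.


Working backward. After the program, the postcondition s - 1 == 3*s - 5 || (s - 2*s + 4 >= 2*acc - s && acc + 5 > 6) must hold; in canonical form it is 2*s == 4 || (2*acc <= 4 && acc > 1).
Before acc := s - 4: 2*s == 4 || (2*s <= 12 && s > 5)
Before assert acc + 4 >= 0 || acc + acc + 4 <= -4: (acc >= -4 || 2*acc <= -8) && (2*s == 4 || (2*s <= 12 && s > 5))
Before acc := 3*s: (3*s >= -4 || 6*s <= -8) && (2*s == 4 || (2*s <= 12 && s > 5))
Before acc := 3*s - s: (3*s >= -4 || 6*s <= -8) && (2*s == 4 || (2*s <= 12 && s > 5))
The weakest precondition is (3*s >= -4 || 6*s <= -8) && (2*s == 4 || (2*s <= 12 && s > 5)).
Check whether (3*s >= -4 || 6*s <= -8) && (2*s == 4 || (2*s <= 11 && s > 5)) implies it.
Every state satisfying the precondition satisfies the weakest precondition: the implication holds.
Answer: valid
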